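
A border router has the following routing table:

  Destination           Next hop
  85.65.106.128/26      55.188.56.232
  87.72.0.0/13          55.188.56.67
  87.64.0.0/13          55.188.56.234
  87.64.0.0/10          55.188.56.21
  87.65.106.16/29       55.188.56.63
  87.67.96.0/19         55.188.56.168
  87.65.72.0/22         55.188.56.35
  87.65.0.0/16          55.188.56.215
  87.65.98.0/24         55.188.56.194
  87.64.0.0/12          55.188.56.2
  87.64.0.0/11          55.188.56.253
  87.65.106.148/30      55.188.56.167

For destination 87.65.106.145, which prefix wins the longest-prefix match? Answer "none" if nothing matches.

87.65.0.0/16

Entries matching 87.65.106.145:
  87.64.0.0/10 (87.64.0.0 - 87.127.255.255)
  87.64.0.0/11 (87.64.0.0 - 87.95.255.255)
  87.64.0.0/12 (87.64.0.0 - 87.79.255.255)
  87.64.0.0/13 (87.64.0.0 - 87.71.255.255)
  87.65.0.0/16 (87.65.0.0 - 87.65.255.255)
Most specific is 87.65.0.0/16.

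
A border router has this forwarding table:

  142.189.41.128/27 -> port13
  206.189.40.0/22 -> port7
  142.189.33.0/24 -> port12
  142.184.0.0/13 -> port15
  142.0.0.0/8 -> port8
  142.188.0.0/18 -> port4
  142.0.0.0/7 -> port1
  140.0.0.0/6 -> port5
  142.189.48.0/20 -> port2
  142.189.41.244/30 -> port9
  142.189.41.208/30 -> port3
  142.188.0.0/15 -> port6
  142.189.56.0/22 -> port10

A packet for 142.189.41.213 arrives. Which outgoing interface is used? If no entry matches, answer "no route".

Routes whose prefix contains 142.189.41.213:
  140.0.0.0/6 (140.0.0.0 - 143.255.255.255) -> port5
  142.0.0.0/7 (142.0.0.0 - 143.255.255.255) -> port1
  142.0.0.0/8 (142.0.0.0 - 142.255.255.255) -> port8
  142.184.0.0/13 (142.184.0.0 - 142.191.255.255) -> port15
  142.188.0.0/15 (142.188.0.0 - 142.189.255.255) -> port6
More-specific entries that do NOT match:
  142.189.41.244/30 (142.189.41.244 - 142.189.41.247) does not contain 142.189.41.213
  142.189.41.208/30 (142.189.41.208 - 142.189.41.211) does not contain 142.189.41.213
  142.189.41.128/27 (142.189.41.128 - 142.189.41.159) does not contain 142.189.41.213
  142.189.33.0/24 (142.189.33.0 - 142.189.33.255) does not contain 142.189.41.213
  206.189.40.0/22 (206.189.40.0 - 206.189.43.255) does not contain 142.189.41.213
  142.189.56.0/22 (142.189.56.0 - 142.189.59.255) does not contain 142.189.41.213
  142.189.48.0/20 (142.189.48.0 - 142.189.63.255) does not contain 142.189.41.213
  142.188.0.0/18 (142.188.0.0 - 142.188.63.255) does not contain 142.189.41.213
Longest matching prefix is /15 -> interface port6.

port6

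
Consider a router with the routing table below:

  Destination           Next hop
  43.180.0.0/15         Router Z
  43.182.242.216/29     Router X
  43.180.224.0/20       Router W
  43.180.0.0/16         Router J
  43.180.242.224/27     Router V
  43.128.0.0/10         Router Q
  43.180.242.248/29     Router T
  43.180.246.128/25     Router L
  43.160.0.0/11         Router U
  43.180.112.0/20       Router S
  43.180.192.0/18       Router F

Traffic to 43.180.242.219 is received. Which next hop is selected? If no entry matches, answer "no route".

Routes whose prefix contains 43.180.242.219:
  43.128.0.0/10 (43.128.0.0 - 43.191.255.255) -> Router Q
  43.160.0.0/11 (43.160.0.0 - 43.191.255.255) -> Router U
  43.180.0.0/15 (43.180.0.0 - 43.181.255.255) -> Router Z
  43.180.0.0/16 (43.180.0.0 - 43.180.255.255) -> Router J
  43.180.192.0/18 (43.180.192.0 - 43.180.255.255) -> Router F
More-specific entries that do NOT match:
  43.182.242.216/29 (43.182.242.216 - 43.182.242.223) does not contain 43.180.242.219
  43.180.242.248/29 (43.180.242.248 - 43.180.242.255) does not contain 43.180.242.219
  43.180.242.224/27 (43.180.242.224 - 43.180.242.255) does not contain 43.180.242.219
  43.180.246.128/25 (43.180.246.128 - 43.180.246.255) does not contain 43.180.242.219
  43.180.224.0/20 (43.180.224.0 - 43.180.239.255) does not contain 43.180.242.219
  43.180.112.0/20 (43.180.112.0 - 43.180.127.255) does not contain 43.180.242.219
Longest matching prefix is /18 -> next hop Router F.

Router F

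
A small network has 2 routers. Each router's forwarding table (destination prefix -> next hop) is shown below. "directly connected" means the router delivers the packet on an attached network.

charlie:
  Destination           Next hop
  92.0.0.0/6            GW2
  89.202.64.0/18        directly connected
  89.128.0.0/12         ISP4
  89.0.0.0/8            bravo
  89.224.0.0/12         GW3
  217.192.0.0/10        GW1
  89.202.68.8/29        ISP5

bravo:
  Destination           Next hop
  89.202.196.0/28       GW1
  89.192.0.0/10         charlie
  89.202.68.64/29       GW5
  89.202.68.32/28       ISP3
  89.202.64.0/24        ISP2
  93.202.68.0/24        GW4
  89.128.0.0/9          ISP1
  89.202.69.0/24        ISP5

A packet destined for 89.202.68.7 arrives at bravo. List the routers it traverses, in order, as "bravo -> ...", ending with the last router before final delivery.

bravo -> charlie

At bravo: longest match for 89.202.68.7 is 89.192.0.0/10 -> charlie
At charlie: longest match for 89.202.68.7 is 89.202.64.0/18 -> directly connected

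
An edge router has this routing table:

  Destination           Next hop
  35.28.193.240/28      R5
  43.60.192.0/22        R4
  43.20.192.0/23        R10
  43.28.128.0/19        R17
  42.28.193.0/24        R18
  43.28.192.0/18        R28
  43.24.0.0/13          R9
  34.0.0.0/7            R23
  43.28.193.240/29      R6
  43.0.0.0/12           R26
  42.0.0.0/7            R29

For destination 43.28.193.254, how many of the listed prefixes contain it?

Prefixes containing 43.28.193.254:
  42.0.0.0/7 (42.0.0.0 - 43.255.255.255)
  43.24.0.0/13 (43.24.0.0 - 43.31.255.255)
  43.28.192.0/18 (43.28.192.0 - 43.28.255.255)
Total matching entries: 3.

3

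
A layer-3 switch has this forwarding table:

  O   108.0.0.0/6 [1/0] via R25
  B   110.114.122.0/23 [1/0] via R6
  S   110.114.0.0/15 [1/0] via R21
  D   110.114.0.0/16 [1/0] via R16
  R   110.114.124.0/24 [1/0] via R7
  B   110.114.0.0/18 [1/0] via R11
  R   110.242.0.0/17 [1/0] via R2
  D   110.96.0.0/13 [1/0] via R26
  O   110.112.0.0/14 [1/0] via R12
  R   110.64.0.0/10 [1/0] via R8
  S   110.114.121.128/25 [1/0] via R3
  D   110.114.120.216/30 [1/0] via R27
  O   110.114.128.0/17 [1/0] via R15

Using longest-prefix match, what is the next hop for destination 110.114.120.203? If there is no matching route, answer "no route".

Routes whose prefix contains 110.114.120.203:
  108.0.0.0/6 (108.0.0.0 - 111.255.255.255) -> R25
  110.64.0.0/10 (110.64.0.0 - 110.127.255.255) -> R8
  110.112.0.0/14 (110.112.0.0 - 110.115.255.255) -> R12
  110.114.0.0/15 (110.114.0.0 - 110.115.255.255) -> R21
  110.114.0.0/16 (110.114.0.0 - 110.114.255.255) -> R16
More-specific entries that do NOT match:
  110.114.120.216/30 (110.114.120.216 - 110.114.120.219) does not contain 110.114.120.203
  110.114.121.128/25 (110.114.121.128 - 110.114.121.255) does not contain 110.114.120.203
  110.114.124.0/24 (110.114.124.0 - 110.114.124.255) does not contain 110.114.120.203
  110.114.122.0/23 (110.114.122.0 - 110.114.123.255) does not contain 110.114.120.203
  110.114.0.0/18 (110.114.0.0 - 110.114.63.255) does not contain 110.114.120.203
  110.242.0.0/17 (110.242.0.0 - 110.242.127.255) does not contain 110.114.120.203
  110.114.128.0/17 (110.114.128.0 - 110.114.255.255) does not contain 110.114.120.203
Longest matching prefix is /16 -> next hop R16.

R16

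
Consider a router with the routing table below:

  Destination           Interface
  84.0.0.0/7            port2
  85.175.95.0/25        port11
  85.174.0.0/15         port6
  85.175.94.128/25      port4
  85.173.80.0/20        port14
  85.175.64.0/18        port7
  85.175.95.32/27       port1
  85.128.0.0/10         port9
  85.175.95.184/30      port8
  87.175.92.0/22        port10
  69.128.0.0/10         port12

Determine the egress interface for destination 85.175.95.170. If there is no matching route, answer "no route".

Routes whose prefix contains 85.175.95.170:
  84.0.0.0/7 (84.0.0.0 - 85.255.255.255) -> port2
  85.128.0.0/10 (85.128.0.0 - 85.191.255.255) -> port9
  85.174.0.0/15 (85.174.0.0 - 85.175.255.255) -> port6
  85.175.64.0/18 (85.175.64.0 - 85.175.127.255) -> port7
More-specific entries that do NOT match:
  85.175.95.184/30 (85.175.95.184 - 85.175.95.187) does not contain 85.175.95.170
  85.175.95.32/27 (85.175.95.32 - 85.175.95.63) does not contain 85.175.95.170
  85.175.95.0/25 (85.175.95.0 - 85.175.95.127) does not contain 85.175.95.170
  85.175.94.128/25 (85.175.94.128 - 85.175.94.255) does not contain 85.175.95.170
  87.175.92.0/22 (87.175.92.0 - 87.175.95.255) does not contain 85.175.95.170
  85.173.80.0/20 (85.173.80.0 - 85.173.95.255) does not contain 85.175.95.170
Longest matching prefix is /18 -> interface port7.

port7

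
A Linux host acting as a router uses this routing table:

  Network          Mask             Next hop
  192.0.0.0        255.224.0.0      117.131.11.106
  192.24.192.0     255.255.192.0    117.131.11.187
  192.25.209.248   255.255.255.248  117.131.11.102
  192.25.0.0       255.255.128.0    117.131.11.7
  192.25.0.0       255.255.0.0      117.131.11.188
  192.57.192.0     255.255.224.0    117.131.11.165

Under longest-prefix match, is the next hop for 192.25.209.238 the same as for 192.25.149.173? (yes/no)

yes

192.25.209.238: longest match 192.25.0.0/16 -> 117.131.11.188
192.25.149.173: longest match 192.25.0.0/16 -> 117.131.11.188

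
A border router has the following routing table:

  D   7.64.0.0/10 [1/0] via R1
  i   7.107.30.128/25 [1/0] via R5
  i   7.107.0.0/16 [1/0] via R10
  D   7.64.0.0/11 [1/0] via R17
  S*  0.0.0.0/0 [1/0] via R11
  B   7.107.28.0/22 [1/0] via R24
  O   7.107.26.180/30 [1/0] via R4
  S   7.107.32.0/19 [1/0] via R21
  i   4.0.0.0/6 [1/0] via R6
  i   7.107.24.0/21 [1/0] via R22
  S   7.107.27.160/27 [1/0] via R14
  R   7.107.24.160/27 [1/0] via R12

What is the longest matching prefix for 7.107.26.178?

Entries matching 7.107.26.178:
  0.0.0.0/0 (default, matches everything)
  4.0.0.0/6 (4.0.0.0 - 7.255.255.255)
  7.64.0.0/10 (7.64.0.0 - 7.127.255.255)
  7.107.0.0/16 (7.107.0.0 - 7.107.255.255)
  7.107.24.0/21 (7.107.24.0 - 7.107.31.255)
Most specific is 7.107.24.0/21.

7.107.24.0/21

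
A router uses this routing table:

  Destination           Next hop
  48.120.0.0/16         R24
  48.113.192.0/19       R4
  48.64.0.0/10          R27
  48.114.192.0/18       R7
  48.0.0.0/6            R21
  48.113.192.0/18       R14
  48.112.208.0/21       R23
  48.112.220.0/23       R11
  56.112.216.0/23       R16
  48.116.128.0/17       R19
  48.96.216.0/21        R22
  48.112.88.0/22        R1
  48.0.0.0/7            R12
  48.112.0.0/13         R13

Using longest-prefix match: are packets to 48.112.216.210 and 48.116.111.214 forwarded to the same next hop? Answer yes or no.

48.112.216.210: longest match 48.112.0.0/13 -> R13
48.116.111.214: longest match 48.112.0.0/13 -> R13

yes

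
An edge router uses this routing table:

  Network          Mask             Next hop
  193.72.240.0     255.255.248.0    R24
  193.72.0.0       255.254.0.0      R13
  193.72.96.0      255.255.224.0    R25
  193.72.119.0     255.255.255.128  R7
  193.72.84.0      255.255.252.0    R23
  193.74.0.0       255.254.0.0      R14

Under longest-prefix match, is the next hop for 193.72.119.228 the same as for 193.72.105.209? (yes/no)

193.72.119.228: longest match 193.72.96.0/19 -> R25
193.72.105.209: longest match 193.72.96.0/19 -> R25

yes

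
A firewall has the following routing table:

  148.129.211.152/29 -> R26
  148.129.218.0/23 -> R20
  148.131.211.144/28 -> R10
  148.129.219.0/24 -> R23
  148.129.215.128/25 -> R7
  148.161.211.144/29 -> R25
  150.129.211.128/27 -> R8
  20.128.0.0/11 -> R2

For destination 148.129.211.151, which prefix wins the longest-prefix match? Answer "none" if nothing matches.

none

148.129.211.151 is outside every listed prefix and there is no default route.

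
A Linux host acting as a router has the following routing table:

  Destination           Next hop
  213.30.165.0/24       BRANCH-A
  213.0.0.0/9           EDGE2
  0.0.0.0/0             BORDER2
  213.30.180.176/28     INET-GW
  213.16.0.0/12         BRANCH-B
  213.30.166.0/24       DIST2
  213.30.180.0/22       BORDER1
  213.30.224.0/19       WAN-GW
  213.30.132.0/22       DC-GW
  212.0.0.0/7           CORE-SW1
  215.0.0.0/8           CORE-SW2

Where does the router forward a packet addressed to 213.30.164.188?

Routes whose prefix contains 213.30.164.188:
  0.0.0.0/0 (default, matches everything) -> BORDER2
  212.0.0.0/7 (212.0.0.0 - 213.255.255.255) -> CORE-SW1
  213.0.0.0/9 (213.0.0.0 - 213.127.255.255) -> EDGE2
  213.16.0.0/12 (213.16.0.0 - 213.31.255.255) -> BRANCH-B
More-specific entries that do NOT match:
  213.30.180.176/28 (213.30.180.176 - 213.30.180.191) does not contain 213.30.164.188
  213.30.165.0/24 (213.30.165.0 - 213.30.165.255) does not contain 213.30.164.188
  213.30.166.0/24 (213.30.166.0 - 213.30.166.255) does not contain 213.30.164.188
  213.30.180.0/22 (213.30.180.0 - 213.30.183.255) does not contain 213.30.164.188
  213.30.132.0/22 (213.30.132.0 - 213.30.135.255) does not contain 213.30.164.188
  213.30.224.0/19 (213.30.224.0 - 213.30.255.255) does not contain 213.30.164.188
Longest matching prefix is /12 -> next hop BRANCH-B.

BRANCH-B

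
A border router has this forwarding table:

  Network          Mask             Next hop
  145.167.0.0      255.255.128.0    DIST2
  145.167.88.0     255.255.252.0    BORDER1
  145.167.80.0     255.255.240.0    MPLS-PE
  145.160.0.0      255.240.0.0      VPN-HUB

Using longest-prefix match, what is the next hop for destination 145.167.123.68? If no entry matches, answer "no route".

Routes whose prefix contains 145.167.123.68:
  145.160.0.0/12 (145.160.0.0 - 145.175.255.255) -> VPN-HUB
  145.167.0.0/17 (145.167.0.0 - 145.167.127.255) -> DIST2
More-specific entries that do NOT match:
  145.167.88.0/22 (145.167.88.0 - 145.167.91.255) does not contain 145.167.123.68
  145.167.80.0/20 (145.167.80.0 - 145.167.95.255) does not contain 145.167.123.68
Longest matching prefix is /17 -> next hop DIST2.

DIST2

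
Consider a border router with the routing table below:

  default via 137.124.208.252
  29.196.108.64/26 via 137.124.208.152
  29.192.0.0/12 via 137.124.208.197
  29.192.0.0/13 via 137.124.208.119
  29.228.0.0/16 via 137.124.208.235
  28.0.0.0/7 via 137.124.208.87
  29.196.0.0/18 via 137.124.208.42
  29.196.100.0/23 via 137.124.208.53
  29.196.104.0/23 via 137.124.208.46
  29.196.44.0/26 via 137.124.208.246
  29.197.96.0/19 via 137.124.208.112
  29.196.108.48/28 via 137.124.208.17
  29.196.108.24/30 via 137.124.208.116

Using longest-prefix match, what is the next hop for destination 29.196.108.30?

Routes whose prefix contains 29.196.108.30:
  0.0.0.0/0 (default, matches everything) -> 137.124.208.252
  28.0.0.0/7 (28.0.0.0 - 29.255.255.255) -> 137.124.208.87
  29.192.0.0/12 (29.192.0.0 - 29.207.255.255) -> 137.124.208.197
  29.192.0.0/13 (29.192.0.0 - 29.199.255.255) -> 137.124.208.119
More-specific entries that do NOT match:
  29.196.108.24/30 (29.196.108.24 - 29.196.108.27) does not contain 29.196.108.30
  29.196.108.48/28 (29.196.108.48 - 29.196.108.63) does not contain 29.196.108.30
  29.196.108.64/26 (29.196.108.64 - 29.196.108.127) does not contain 29.196.108.30
  29.196.44.0/26 (29.196.44.0 - 29.196.44.63) does not contain 29.196.108.30
  29.196.100.0/23 (29.196.100.0 - 29.196.101.255) does not contain 29.196.108.30
  29.196.104.0/23 (29.196.104.0 - 29.196.105.255) does not contain 29.196.108.30
  29.197.96.0/19 (29.197.96.0 - 29.197.127.255) does not contain 29.196.108.30
  29.196.0.0/18 (29.196.0.0 - 29.196.63.255) does not contain 29.196.108.30
  29.228.0.0/16 (29.228.0.0 - 29.228.255.255) does not contain 29.196.108.30
Longest matching prefix is /13 -> next hop 137.124.208.119.

137.124.208.119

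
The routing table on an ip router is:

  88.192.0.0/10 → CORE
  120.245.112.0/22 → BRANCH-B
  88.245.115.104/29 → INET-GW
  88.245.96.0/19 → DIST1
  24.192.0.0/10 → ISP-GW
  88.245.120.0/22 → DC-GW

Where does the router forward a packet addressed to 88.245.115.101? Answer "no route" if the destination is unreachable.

DIST1

Routes whose prefix contains 88.245.115.101:
  88.192.0.0/10 (88.192.0.0 - 88.255.255.255) -> CORE
  88.245.96.0/19 (88.245.96.0 - 88.245.127.255) -> DIST1
More-specific entries that do NOT match:
  88.245.115.104/29 (88.245.115.104 - 88.245.115.111) does not contain 88.245.115.101
  120.245.112.0/22 (120.245.112.0 - 120.245.115.255) does not contain 88.245.115.101
  88.245.120.0/22 (88.245.120.0 - 88.245.123.255) does not contain 88.245.115.101
Longest matching prefix is /19 -> next hop DIST1.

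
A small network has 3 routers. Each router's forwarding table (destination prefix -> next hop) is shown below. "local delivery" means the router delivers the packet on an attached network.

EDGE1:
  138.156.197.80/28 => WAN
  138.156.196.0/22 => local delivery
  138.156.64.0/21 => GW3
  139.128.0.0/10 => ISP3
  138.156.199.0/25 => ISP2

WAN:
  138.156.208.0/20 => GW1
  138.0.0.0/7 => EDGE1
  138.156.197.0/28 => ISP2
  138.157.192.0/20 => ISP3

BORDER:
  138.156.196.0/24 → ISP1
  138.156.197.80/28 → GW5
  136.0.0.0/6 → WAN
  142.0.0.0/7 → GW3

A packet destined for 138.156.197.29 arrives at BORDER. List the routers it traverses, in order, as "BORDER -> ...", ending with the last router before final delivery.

BORDER -> WAN -> EDGE1

At BORDER: longest match for 138.156.197.29 is 136.0.0.0/6 -> WAN
At WAN: longest match for 138.156.197.29 is 138.0.0.0/7 -> EDGE1
At EDGE1: longest match for 138.156.197.29 is 138.156.196.0/22 -> local delivery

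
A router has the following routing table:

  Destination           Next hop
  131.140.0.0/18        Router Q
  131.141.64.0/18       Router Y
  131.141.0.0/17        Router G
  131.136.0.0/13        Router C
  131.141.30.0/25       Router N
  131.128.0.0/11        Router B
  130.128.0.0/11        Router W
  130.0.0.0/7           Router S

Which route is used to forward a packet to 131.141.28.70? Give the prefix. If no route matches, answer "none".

131.141.0.0/17

Entries matching 131.141.28.70:
  130.0.0.0/7 (130.0.0.0 - 131.255.255.255)
  131.128.0.0/11 (131.128.0.0 - 131.159.255.255)
  131.136.0.0/13 (131.136.0.0 - 131.143.255.255)
  131.141.0.0/17 (131.141.0.0 - 131.141.127.255)
Most specific is 131.141.0.0/17.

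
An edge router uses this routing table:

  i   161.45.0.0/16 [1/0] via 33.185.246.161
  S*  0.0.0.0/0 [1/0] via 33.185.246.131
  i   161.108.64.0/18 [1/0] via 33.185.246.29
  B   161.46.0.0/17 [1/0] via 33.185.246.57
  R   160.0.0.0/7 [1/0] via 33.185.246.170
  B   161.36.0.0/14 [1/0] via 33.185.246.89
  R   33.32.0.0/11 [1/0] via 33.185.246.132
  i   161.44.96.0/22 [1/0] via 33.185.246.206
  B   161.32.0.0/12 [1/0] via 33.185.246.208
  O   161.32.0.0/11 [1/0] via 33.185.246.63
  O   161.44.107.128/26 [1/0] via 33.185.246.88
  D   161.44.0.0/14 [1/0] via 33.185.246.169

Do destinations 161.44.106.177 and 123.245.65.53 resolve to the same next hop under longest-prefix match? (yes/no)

161.44.106.177: longest match 161.44.0.0/14 -> 33.185.246.169
123.245.65.53: longest match 0.0.0.0/0 -> 33.185.246.131

no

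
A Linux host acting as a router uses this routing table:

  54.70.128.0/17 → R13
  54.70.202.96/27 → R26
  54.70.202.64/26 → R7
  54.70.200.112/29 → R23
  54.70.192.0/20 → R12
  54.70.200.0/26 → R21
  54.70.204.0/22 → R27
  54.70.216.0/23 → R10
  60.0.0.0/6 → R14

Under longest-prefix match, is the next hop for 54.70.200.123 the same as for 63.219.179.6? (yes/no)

54.70.200.123: longest match 54.70.192.0/20 -> R12
63.219.179.6: longest match 60.0.0.0/6 -> R14

no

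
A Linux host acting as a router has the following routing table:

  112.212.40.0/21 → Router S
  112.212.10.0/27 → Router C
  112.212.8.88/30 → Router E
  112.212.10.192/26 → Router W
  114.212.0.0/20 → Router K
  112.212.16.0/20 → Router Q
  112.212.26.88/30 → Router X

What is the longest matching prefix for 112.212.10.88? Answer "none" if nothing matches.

none

112.212.10.88 is outside every listed prefix and there is no default route.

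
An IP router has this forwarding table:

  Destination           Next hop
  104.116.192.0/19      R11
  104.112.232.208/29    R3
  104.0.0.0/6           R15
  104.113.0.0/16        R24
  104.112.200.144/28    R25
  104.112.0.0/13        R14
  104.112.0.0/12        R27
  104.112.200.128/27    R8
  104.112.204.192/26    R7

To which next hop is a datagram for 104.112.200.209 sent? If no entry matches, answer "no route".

Routes whose prefix contains 104.112.200.209:
  104.0.0.0/6 (104.0.0.0 - 107.255.255.255) -> R15
  104.112.0.0/12 (104.112.0.0 - 104.127.255.255) -> R27
  104.112.0.0/13 (104.112.0.0 - 104.119.255.255) -> R14
More-specific entries that do NOT match:
  104.112.232.208/29 (104.112.232.208 - 104.112.232.215) does not contain 104.112.200.209
  104.112.200.144/28 (104.112.200.144 - 104.112.200.159) does not contain 104.112.200.209
  104.112.200.128/27 (104.112.200.128 - 104.112.200.159) does not contain 104.112.200.209
  104.112.204.192/26 (104.112.204.192 - 104.112.204.255) does not contain 104.112.200.209
  104.116.192.0/19 (104.116.192.0 - 104.116.223.255) does not contain 104.112.200.209
  104.113.0.0/16 (104.113.0.0 - 104.113.255.255) does not contain 104.112.200.209
Longest matching prefix is /13 -> next hop R14.

R14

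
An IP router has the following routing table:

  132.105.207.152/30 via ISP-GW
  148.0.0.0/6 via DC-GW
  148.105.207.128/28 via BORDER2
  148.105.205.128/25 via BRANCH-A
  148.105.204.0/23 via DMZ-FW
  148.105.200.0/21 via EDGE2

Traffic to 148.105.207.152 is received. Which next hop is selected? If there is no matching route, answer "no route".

EDGE2

Routes whose prefix contains 148.105.207.152:
  148.0.0.0/6 (148.0.0.0 - 151.255.255.255) -> DC-GW
  148.105.200.0/21 (148.105.200.0 - 148.105.207.255) -> EDGE2
More-specific entries that do NOT match:
  132.105.207.152/30 (132.105.207.152 - 132.105.207.155) does not contain 148.105.207.152
  148.105.207.128/28 (148.105.207.128 - 148.105.207.143) does not contain 148.105.207.152
  148.105.205.128/25 (148.105.205.128 - 148.105.205.255) does not contain 148.105.207.152
  148.105.204.0/23 (148.105.204.0 - 148.105.205.255) does not contain 148.105.207.152
Longest matching prefix is /21 -> next hop EDGE2.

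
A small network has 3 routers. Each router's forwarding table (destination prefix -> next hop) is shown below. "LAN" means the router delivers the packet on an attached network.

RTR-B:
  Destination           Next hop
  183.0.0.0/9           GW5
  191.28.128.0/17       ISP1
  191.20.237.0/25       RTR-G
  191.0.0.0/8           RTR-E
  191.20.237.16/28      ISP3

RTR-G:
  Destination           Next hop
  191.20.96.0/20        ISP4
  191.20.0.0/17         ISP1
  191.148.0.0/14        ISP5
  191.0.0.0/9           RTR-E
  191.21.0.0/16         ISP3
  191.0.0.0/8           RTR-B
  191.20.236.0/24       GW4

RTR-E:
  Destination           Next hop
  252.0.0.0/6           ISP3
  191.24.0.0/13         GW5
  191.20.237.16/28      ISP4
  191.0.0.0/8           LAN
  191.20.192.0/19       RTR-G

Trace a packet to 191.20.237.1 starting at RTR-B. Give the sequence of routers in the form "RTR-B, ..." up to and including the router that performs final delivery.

RTR-B, RTR-G, RTR-E

At RTR-B: longest match for 191.20.237.1 is 191.20.237.0/25 -> RTR-G
At RTR-G: longest match for 191.20.237.1 is 191.0.0.0/9 -> RTR-E
At RTR-E: longest match for 191.20.237.1 is 191.0.0.0/8 -> LAN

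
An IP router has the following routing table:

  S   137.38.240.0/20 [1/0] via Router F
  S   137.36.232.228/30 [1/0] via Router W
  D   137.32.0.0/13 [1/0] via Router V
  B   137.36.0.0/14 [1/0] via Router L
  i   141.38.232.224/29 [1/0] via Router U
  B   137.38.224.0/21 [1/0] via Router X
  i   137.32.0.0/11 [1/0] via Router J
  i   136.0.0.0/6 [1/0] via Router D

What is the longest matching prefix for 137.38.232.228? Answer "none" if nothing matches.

Entries matching 137.38.232.228:
  136.0.0.0/6 (136.0.0.0 - 139.255.255.255)
  137.32.0.0/11 (137.32.0.0 - 137.63.255.255)
  137.32.0.0/13 (137.32.0.0 - 137.39.255.255)
  137.36.0.0/14 (137.36.0.0 - 137.39.255.255)
Most specific is 137.36.0.0/14.

137.36.0.0/14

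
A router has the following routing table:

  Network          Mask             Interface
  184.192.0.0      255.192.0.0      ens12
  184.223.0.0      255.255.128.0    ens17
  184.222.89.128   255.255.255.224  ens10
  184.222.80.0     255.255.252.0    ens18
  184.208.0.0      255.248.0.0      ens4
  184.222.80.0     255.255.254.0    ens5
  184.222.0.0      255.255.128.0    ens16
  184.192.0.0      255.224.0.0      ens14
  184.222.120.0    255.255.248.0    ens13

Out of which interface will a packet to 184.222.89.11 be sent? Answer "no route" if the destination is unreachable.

Routes whose prefix contains 184.222.89.11:
  184.192.0.0/10 (184.192.0.0 - 184.255.255.255) -> ens12
  184.192.0.0/11 (184.192.0.0 - 184.223.255.255) -> ens14
  184.222.0.0/17 (184.222.0.0 - 184.222.127.255) -> ens16
More-specific entries that do NOT match:
  184.222.89.128/27 (184.222.89.128 - 184.222.89.159) does not contain 184.222.89.11
  184.222.80.0/23 (184.222.80.0 - 184.222.81.255) does not contain 184.222.89.11
  184.222.80.0/22 (184.222.80.0 - 184.222.83.255) does not contain 184.222.89.11
  184.222.120.0/21 (184.222.120.0 - 184.222.127.255) does not contain 184.222.89.11
Longest matching prefix is /17 -> interface ens16.

ens16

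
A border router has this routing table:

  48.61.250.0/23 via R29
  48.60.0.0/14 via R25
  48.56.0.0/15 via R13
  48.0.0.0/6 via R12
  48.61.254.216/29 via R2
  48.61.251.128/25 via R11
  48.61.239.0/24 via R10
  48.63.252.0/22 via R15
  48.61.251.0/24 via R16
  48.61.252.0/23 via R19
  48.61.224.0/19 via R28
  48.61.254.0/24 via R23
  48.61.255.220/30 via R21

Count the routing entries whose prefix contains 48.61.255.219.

Prefixes containing 48.61.255.219:
  48.0.0.0/6 (48.0.0.0 - 51.255.255.255)
  48.60.0.0/14 (48.60.0.0 - 48.63.255.255)
  48.61.224.0/19 (48.61.224.0 - 48.61.255.255)
Total matching entries: 3.

3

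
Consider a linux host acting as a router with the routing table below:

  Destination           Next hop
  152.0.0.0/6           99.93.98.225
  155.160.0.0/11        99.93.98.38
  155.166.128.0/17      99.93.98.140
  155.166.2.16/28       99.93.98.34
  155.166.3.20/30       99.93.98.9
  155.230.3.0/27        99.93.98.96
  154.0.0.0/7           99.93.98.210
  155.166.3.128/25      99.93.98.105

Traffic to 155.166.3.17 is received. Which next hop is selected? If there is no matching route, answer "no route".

99.93.98.38

Routes whose prefix contains 155.166.3.17:
  152.0.0.0/6 (152.0.0.0 - 155.255.255.255) -> 99.93.98.225
  154.0.0.0/7 (154.0.0.0 - 155.255.255.255) -> 99.93.98.210
  155.160.0.0/11 (155.160.0.0 - 155.191.255.255) -> 99.93.98.38
More-specific entries that do NOT match:
  155.166.3.20/30 (155.166.3.20 - 155.166.3.23) does not contain 155.166.3.17
  155.166.2.16/28 (155.166.2.16 - 155.166.2.31) does not contain 155.166.3.17
  155.230.3.0/27 (155.230.3.0 - 155.230.3.31) does not contain 155.166.3.17
  155.166.3.128/25 (155.166.3.128 - 155.166.3.255) does not contain 155.166.3.17
  155.166.128.0/17 (155.166.128.0 - 155.166.255.255) does not contain 155.166.3.17
Longest matching prefix is /11 -> next hop 99.93.98.38.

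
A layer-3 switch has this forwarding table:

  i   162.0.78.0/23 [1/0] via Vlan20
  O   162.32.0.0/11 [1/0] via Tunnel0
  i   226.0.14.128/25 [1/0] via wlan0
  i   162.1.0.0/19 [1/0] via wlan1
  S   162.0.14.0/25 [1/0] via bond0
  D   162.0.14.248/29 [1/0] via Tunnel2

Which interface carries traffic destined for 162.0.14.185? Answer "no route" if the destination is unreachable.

No entry's prefix contains 162.0.14.185; there is no default route.

no route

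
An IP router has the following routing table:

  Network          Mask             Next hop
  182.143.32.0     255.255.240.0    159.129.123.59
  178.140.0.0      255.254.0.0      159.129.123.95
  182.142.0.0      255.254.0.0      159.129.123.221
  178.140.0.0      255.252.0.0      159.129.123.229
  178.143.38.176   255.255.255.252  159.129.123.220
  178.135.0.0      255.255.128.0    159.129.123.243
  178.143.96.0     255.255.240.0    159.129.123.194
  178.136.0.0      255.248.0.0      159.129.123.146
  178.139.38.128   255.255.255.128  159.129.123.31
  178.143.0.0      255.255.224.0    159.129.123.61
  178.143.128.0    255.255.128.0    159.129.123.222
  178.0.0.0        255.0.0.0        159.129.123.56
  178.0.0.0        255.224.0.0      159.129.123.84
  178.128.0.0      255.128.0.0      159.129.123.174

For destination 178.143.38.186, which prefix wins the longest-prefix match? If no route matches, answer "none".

Entries matching 178.143.38.186:
  178.0.0.0/8 (178.0.0.0 - 178.255.255.255)
  178.128.0.0/9 (178.128.0.0 - 178.255.255.255)
  178.136.0.0/13 (178.136.0.0 - 178.143.255.255)
  178.140.0.0/14 (178.140.0.0 - 178.143.255.255)
Most specific is 178.140.0.0/14.

178.140.0.0/14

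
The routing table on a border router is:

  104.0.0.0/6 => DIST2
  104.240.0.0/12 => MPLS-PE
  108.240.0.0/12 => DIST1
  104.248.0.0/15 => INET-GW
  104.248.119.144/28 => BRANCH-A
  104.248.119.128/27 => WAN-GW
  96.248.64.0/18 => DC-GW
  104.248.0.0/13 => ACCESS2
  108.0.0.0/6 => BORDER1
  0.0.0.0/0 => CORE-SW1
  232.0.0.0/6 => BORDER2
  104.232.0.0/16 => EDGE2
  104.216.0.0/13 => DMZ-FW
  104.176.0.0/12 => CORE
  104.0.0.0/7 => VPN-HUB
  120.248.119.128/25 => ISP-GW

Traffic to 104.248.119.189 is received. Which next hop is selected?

Routes whose prefix contains 104.248.119.189:
  0.0.0.0/0 (default, matches everything) -> CORE-SW1
  104.0.0.0/6 (104.0.0.0 - 107.255.255.255) -> DIST2
  104.0.0.0/7 (104.0.0.0 - 105.255.255.255) -> VPN-HUB
  104.240.0.0/12 (104.240.0.0 - 104.255.255.255) -> MPLS-PE
  104.248.0.0/13 (104.248.0.0 - 104.255.255.255) -> ACCESS2
  104.248.0.0/15 (104.248.0.0 - 104.249.255.255) -> INET-GW
More-specific entries that do NOT match:
  104.248.119.144/28 (104.248.119.144 - 104.248.119.159) does not contain 104.248.119.189
  104.248.119.128/27 (104.248.119.128 - 104.248.119.159) does not contain 104.248.119.189
  120.248.119.128/25 (120.248.119.128 - 120.248.119.255) does not contain 104.248.119.189
  96.248.64.0/18 (96.248.64.0 - 96.248.127.255) does not contain 104.248.119.189
  104.232.0.0/16 (104.232.0.0 - 104.232.255.255) does not contain 104.248.119.189
Longest matching prefix is /15 -> next hop INET-GW.

INET-GW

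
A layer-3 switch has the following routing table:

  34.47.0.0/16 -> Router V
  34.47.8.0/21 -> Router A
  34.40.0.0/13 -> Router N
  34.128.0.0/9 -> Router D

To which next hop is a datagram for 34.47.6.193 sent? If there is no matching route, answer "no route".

Routes whose prefix contains 34.47.6.193:
  34.40.0.0/13 (34.40.0.0 - 34.47.255.255) -> Router N
  34.47.0.0/16 (34.47.0.0 - 34.47.255.255) -> Router V
More-specific entries that do NOT match:
  34.47.8.0/21 (34.47.8.0 - 34.47.15.255) does not contain 34.47.6.193
Longest matching prefix is /16 -> next hop Router V.

Router V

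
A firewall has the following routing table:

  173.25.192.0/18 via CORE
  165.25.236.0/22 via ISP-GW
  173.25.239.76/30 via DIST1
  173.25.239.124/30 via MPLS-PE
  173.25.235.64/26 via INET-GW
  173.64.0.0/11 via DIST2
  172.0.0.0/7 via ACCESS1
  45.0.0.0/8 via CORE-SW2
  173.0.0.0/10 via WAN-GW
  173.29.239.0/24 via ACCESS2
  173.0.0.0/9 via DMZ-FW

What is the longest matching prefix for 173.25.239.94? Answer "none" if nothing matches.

173.25.192.0/18

Entries matching 173.25.239.94:
  172.0.0.0/7 (172.0.0.0 - 173.255.255.255)
  173.0.0.0/9 (173.0.0.0 - 173.127.255.255)
  173.0.0.0/10 (173.0.0.0 - 173.63.255.255)
  173.25.192.0/18 (173.25.192.0 - 173.25.255.255)
Most specific is 173.25.192.0/18.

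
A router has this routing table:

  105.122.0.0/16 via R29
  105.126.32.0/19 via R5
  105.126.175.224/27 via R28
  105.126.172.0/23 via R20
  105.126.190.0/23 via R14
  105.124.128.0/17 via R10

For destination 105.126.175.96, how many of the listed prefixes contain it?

0

No listed prefix contains 105.126.175.96.
Total matching entries: 0.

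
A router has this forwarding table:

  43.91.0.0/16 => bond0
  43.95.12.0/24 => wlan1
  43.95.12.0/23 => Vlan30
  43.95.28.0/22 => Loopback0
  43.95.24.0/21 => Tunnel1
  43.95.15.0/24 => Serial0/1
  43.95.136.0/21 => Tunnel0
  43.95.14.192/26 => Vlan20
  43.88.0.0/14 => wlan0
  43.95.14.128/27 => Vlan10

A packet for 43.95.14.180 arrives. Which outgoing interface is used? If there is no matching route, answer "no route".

No entry's prefix contains 43.95.14.180; there is no default route.

no route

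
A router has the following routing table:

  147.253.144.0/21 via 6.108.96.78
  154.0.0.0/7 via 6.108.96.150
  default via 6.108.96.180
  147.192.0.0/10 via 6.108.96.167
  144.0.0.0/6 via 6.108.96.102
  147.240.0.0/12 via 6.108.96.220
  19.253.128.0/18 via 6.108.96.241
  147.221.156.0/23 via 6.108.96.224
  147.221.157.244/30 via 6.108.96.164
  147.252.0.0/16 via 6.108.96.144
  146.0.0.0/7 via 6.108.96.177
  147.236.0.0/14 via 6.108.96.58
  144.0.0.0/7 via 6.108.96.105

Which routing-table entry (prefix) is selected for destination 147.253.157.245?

Entries matching 147.253.157.245:
  0.0.0.0/0 (default, matches everything)
  144.0.0.0/6 (144.0.0.0 - 147.255.255.255)
  146.0.0.0/7 (146.0.0.0 - 147.255.255.255)
  147.192.0.0/10 (147.192.0.0 - 147.255.255.255)
  147.240.0.0/12 (147.240.0.0 - 147.255.255.255)
Most specific is 147.240.0.0/12.

147.240.0.0/12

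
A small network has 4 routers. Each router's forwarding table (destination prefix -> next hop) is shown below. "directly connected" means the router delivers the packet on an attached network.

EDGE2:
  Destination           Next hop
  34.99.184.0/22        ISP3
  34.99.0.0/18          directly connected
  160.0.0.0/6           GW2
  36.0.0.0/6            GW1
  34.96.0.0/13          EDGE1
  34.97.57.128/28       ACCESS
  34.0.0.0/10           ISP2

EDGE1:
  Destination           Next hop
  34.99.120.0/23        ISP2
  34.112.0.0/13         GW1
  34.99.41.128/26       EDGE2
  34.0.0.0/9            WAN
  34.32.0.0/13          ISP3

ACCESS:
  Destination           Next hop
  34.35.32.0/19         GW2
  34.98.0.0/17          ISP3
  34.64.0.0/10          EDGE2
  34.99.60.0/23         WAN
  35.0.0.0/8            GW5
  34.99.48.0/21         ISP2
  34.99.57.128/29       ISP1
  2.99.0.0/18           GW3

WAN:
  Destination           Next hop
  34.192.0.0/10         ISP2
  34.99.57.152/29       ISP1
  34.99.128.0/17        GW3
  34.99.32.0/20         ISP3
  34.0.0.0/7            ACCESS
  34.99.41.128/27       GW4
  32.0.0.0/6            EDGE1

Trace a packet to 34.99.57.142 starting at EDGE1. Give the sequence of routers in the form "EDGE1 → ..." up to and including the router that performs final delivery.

At EDGE1: longest match for 34.99.57.142 is 34.0.0.0/9 -> WAN
At WAN: longest match for 34.99.57.142 is 34.0.0.0/7 -> ACCESS
At ACCESS: longest match for 34.99.57.142 is 34.64.0.0/10 -> EDGE2
At EDGE2: longest match for 34.99.57.142 is 34.99.0.0/18 -> directly connected

EDGE1 → WAN → ACCESS → EDGE2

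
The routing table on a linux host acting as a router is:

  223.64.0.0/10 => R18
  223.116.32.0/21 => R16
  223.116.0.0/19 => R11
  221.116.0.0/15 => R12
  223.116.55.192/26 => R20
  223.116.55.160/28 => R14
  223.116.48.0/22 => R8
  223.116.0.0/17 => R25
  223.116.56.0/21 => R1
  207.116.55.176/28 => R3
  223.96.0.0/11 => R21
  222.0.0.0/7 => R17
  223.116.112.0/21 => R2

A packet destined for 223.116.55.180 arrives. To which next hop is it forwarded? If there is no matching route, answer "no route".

R25

Routes whose prefix contains 223.116.55.180:
  222.0.0.0/7 (222.0.0.0 - 223.255.255.255) -> R17
  223.64.0.0/10 (223.64.0.0 - 223.127.255.255) -> R18
  223.96.0.0/11 (223.96.0.0 - 223.127.255.255) -> R21
  223.116.0.0/17 (223.116.0.0 - 223.116.127.255) -> R25
More-specific entries that do NOT match:
  223.116.55.160/28 (223.116.55.160 - 223.116.55.175) does not contain 223.116.55.180
  207.116.55.176/28 (207.116.55.176 - 207.116.55.191) does not contain 223.116.55.180
  223.116.55.192/26 (223.116.55.192 - 223.116.55.255) does not contain 223.116.55.180
  223.116.48.0/22 (223.116.48.0 - 223.116.51.255) does not contain 223.116.55.180
  223.116.32.0/21 (223.116.32.0 - 223.116.39.255) does not contain 223.116.55.180
  223.116.56.0/21 (223.116.56.0 - 223.116.63.255) does not contain 223.116.55.180
  223.116.112.0/21 (223.116.112.0 - 223.116.119.255) does not contain 223.116.55.180
  223.116.0.0/19 (223.116.0.0 - 223.116.31.255) does not contain 223.116.55.180
Longest matching prefix is /17 -> next hop R25.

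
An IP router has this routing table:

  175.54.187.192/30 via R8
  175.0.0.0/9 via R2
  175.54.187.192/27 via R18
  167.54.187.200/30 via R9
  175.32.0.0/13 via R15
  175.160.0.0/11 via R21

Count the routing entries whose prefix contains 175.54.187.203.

2

Prefixes containing 175.54.187.203:
  175.0.0.0/9 (175.0.0.0 - 175.127.255.255)
  175.54.187.192/27 (175.54.187.192 - 175.54.187.223)
Total matching entries: 2.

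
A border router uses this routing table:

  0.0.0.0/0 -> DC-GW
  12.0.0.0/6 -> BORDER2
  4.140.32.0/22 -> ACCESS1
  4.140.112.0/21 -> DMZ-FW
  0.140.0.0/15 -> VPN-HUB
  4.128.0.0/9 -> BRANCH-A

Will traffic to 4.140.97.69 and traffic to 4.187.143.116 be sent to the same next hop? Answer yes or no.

yes

4.140.97.69: longest match 4.128.0.0/9 -> BRANCH-A
4.187.143.116: longest match 4.128.0.0/9 -> BRANCH-A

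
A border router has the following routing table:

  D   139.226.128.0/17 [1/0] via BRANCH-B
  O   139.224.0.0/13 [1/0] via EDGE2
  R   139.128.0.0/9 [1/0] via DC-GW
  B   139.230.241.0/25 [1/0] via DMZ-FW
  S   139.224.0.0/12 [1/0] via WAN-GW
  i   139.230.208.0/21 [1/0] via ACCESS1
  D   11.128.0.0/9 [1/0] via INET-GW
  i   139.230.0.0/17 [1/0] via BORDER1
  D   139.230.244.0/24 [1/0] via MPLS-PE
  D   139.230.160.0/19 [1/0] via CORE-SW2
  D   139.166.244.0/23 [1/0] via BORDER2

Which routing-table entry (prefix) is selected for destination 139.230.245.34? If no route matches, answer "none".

Entries matching 139.230.245.34:
  139.128.0.0/9 (139.128.0.0 - 139.255.255.255)
  139.224.0.0/12 (139.224.0.0 - 139.239.255.255)
  139.224.0.0/13 (139.224.0.0 - 139.231.255.255)
Most specific is 139.224.0.0/13.

139.224.0.0/13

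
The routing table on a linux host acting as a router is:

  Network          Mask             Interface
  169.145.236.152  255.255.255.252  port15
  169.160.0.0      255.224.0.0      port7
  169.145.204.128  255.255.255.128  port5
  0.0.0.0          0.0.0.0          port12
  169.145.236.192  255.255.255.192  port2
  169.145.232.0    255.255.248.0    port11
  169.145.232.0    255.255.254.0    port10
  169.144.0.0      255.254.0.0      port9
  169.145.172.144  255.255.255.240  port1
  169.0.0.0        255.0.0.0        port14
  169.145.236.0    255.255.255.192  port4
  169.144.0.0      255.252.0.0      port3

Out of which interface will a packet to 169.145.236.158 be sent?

Routes whose prefix contains 169.145.236.158:
  0.0.0.0/0 (default, matches everything) -> port12
  169.0.0.0/8 (169.0.0.0 - 169.255.255.255) -> port14
  169.144.0.0/14 (169.144.0.0 - 169.147.255.255) -> port3
  169.144.0.0/15 (169.144.0.0 - 169.145.255.255) -> port9
  169.145.232.0/21 (169.145.232.0 - 169.145.239.255) -> port11
More-specific entries that do NOT match:
  169.145.236.152/30 (169.145.236.152 - 169.145.236.155) does not contain 169.145.236.158
  169.145.172.144/28 (169.145.172.144 - 169.145.172.159) does not contain 169.145.236.158
  169.145.236.192/26 (169.145.236.192 - 169.145.236.255) does not contain 169.145.236.158
  169.145.236.0/26 (169.145.236.0 - 169.145.236.63) does not contain 169.145.236.158
  169.145.204.128/25 (169.145.204.128 - 169.145.204.255) does not contain 169.145.236.158
  169.145.232.0/23 (169.145.232.0 - 169.145.233.255) does not contain 169.145.236.158
Longest matching prefix is /21 -> interface port11.

port11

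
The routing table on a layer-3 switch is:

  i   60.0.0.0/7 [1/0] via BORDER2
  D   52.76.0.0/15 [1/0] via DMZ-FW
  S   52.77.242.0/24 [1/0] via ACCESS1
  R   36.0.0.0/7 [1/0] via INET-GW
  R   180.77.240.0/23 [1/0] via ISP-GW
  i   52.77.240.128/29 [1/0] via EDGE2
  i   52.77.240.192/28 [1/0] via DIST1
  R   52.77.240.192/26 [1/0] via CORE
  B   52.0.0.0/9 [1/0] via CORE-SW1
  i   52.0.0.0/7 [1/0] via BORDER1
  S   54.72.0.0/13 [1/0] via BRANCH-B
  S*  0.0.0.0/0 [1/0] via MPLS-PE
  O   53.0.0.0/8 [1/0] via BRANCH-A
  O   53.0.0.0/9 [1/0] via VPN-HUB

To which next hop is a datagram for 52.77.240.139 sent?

Routes whose prefix contains 52.77.240.139:
  0.0.0.0/0 (default, matches everything) -> MPLS-PE
  52.0.0.0/7 (52.0.0.0 - 53.255.255.255) -> BORDER1
  52.0.0.0/9 (52.0.0.0 - 52.127.255.255) -> CORE-SW1
  52.76.0.0/15 (52.76.0.0 - 52.77.255.255) -> DMZ-FW
More-specific entries that do NOT match:
  52.77.240.128/29 (52.77.240.128 - 52.77.240.135) does not contain 52.77.240.139
  52.77.240.192/28 (52.77.240.192 - 52.77.240.207) does not contain 52.77.240.139
  52.77.240.192/26 (52.77.240.192 - 52.77.240.255) does not contain 52.77.240.139
  52.77.242.0/24 (52.77.242.0 - 52.77.242.255) does not contain 52.77.240.139
  180.77.240.0/23 (180.77.240.0 - 180.77.241.255) does not contain 52.77.240.139
Longest matching prefix is /15 -> next hop DMZ-FW.

DMZ-FW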